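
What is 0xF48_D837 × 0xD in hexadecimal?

0xC6B2FACB

Multiply each base-16 digit by 13, carrying:
  7×13 = 91 → write B carry 5
  3×13+5 = 44 → write C carry 2
  8×13+2 = 106 → write A carry 6
  D×13+6 = 175 → write F carry 10
  8×13+10 = 114 → write 2 carry 7
  4×13+7 = 59 → write B carry 3
  F×13+3 = 198 → write 6 carry 12
  remaining carry: C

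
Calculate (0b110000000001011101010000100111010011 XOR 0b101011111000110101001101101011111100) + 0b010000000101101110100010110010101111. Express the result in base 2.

0b101011111111010110111111111111011110

First 0b110000000001011101010000100111010011 XOR 0b101011111000110101001101101011111100 = 0b011011111001101000011101001100101111.
Add column by column in base 2, right to left:
  1+1 = 0 carry 1
  1+1+1 = 1 carry 1
  1+1+1 = 1 carry 1
  1+1+1 = 1 carry 1
  0+0+1 = 1
  1+1 = 0 carry 1
  0+0+1 = 1
  0+1 = 1
  1+0 = 1
  1+0 = 1
  0+1 = 1
  0+1 = 1
  1+0 = 1
  0+1 = 1
  1+0 = 1
  1+0 = 1
  1+0 = 1
  0+1 = 1
  0+0 = 0
  0+1 = 1
  0+1 = 1
  1+1 = 0 carry 1
  0+0+1 = 1
  1+1 = 0 carry 1
  1+1+1 = 1 carry 1
  0+0+1 = 1
  0+1 = 1
  1+0 = 1
  1+0 = 1
  1+0 = 1
  1+0 = 1
  1+0 = 1
  0+0 = 0
  1+0 = 1
  1+1 = 0 carry 1
  final carry 1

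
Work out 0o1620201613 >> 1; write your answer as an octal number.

0o710100705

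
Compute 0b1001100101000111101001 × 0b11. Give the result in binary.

0b11100101111010110111011

Multiply each base-2 digit by 3, carrying:
  1×3 = 3 → write 1 carry 1
  0×3+1 = 1 → write 1
  0×3 = 0 → write 0
  1×3 = 3 → write 1 carry 1
  0×3+1 = 1 → write 1
  1×3 = 3 → write 1 carry 1
  1×3+1 = 4 → write 0 carry 2
  1×3+2 = 5 → write 1 carry 2
  1×3+2 = 5 → write 1 carry 2
  0×3+2 = 2 → write 0 carry 1
  0×3+1 = 1 → write 1
  0×3 = 0 → write 0
  1×3 = 3 → write 1 carry 1
  0×3+1 = 1 → write 1
  1×3 = 3 → write 1 carry 1
  0×3+1 = 1 → write 1
  0×3 = 0 → write 0
  1×3 = 3 → write 1 carry 1
  1×3+1 = 4 → write 0 carry 2
  0×3+2 = 2 → write 0 carry 1
  0×3+1 = 1 → write 1
  1×3 = 3 → write 1 carry 1
  remaining carry: 1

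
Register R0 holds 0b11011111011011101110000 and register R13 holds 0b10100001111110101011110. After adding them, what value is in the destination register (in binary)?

0b110000001011010011001110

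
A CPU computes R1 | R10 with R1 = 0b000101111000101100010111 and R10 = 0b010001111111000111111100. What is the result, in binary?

0b010101111111101111111111

OR bit by bit (1 where either bit is 1):
  000101111000101100010111
| 010001111111000111111100
= 010101111111101111111111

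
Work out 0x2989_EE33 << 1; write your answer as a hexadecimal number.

1 bits is not a whole number of base-16 digits; in binary: 101001100010011110111000110011 << 1 = 1010011000100111101110001100110.

0x5313DC66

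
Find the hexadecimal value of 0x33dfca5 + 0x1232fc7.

Add column by column in base 16, right to left:
  5+7 = c
  a+c = 6 carry 1
  c+f+1 = c carry 1
  f+2+1 = 2 carry 1
  d+3+1 = 1 carry 1
  3+2+1 = 6
  3+1 = 4

0x4612c6c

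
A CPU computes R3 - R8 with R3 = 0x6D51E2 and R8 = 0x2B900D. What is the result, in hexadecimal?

0x41C1D5

Subtract column by column in base 16:
  2-D → 5 (borrow)
  E-0-1 → D
  1-0 → 1
  5-9 → C (borrow)
  D-B-1 → 1
  6-2 → 4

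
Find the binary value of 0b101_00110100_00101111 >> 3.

0b1010011010000101

Right shift by 3: drop the 3 least-significant bits.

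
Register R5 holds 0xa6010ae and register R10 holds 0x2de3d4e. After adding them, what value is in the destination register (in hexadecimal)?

Add column by column in base 16, right to left:
  e+e = c carry 1
  a+4+1 = f
  0+d = d
  1+3 = 4
  0+e = e
  6+d = 3 carry 1
  a+2+1 = d

0xd3e4dfc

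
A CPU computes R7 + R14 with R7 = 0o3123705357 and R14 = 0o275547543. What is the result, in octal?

Add column by column in base 8, right to left:
  7+3 = 2 carry 1
  5+4+1 = 2 carry 1
  3+5+1 = 1 carry 1
  5+7+1 = 5 carry 1
  0+4+1 = 5
  7+5 = 4 carry 1
  3+5+1 = 1 carry 1
  2+7+1 = 2 carry 1
  1+2+1 = 4
  3+0 = 3

0o3421455122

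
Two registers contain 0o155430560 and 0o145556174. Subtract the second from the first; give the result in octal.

0o7652364

Subtract column by column in base 8:
  0-4 → 4 (borrow)
  6-7-1 → 6 (borrow)
  5-1-1 → 3
  0-6 → 2 (borrow)
  3-5-1 → 5 (borrow)
  4-5-1 → 6 (borrow)
  5-5-1 → 7 (borrow)
  5-4-1 → 0
  1-1 → 0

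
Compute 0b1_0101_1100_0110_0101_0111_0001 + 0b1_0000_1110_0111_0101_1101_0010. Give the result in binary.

Add column by column in base 2, right to left:
  1+0 = 1
  0+1 = 1
  0+0 = 0
  0+0 = 0
  1+1 = 0 carry 1
  1+0+1 = 0 carry 1
  1+1+1 = 1 carry 1
  0+1+1 = 0 carry 1
  1+1+1 = 1 carry 1
  0+0+1 = 1
  1+1 = 0 carry 1
  0+0+1 = 1
  0+1 = 1
  1+1 = 0 carry 1
  1+1+1 = 1 carry 1
  0+0+1 = 1
  0+0 = 0
  0+1 = 1
  1+1 = 0 carry 1
  1+1+1 = 1 carry 1
  1+0+1 = 0 carry 1
  0+0+1 = 1
  1+0 = 1
  0+0 = 0
  1+1 = 0 carry 1
  final carry 1

0b10011010101101101101000011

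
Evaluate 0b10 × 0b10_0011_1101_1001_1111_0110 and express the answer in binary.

0b10001111011001111101100

Multiply each base-2 digit by 2, carrying:
  0×2 = 0 → write 0
  1×2 = 2 → write 0 carry 1
  1×2+1 = 3 → write 1 carry 1
  0×2+1 = 1 → write 1
  1×2 = 2 → write 0 carry 1
  1×2+1 = 3 → write 1 carry 1
  1×2+1 = 3 → write 1 carry 1
  1×2+1 = 3 → write 1 carry 1
  1×2+1 = 3 → write 1 carry 1
  0×2+1 = 1 → write 1
  0×2 = 0 → write 0
  1×2 = 2 → write 0 carry 1
  1×2+1 = 3 → write 1 carry 1
  0×2+1 = 1 → write 1
  1×2 = 2 → write 0 carry 1
  1×2+1 = 3 → write 1 carry 1
  1×2+1 = 3 → write 1 carry 1
  1×2+1 = 3 → write 1 carry 1
  0×2+1 = 1 → write 1
  0×2 = 0 → write 0
  0×2 = 0 → write 0
  1×2 = 2 → write 0 carry 1
  remaining carry: 1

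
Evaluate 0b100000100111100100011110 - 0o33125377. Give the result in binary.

0b101011100111000011111

0o33125377 = 0b11011001010101011111111 in binary.
Subtract column by column in base 2:
  0-1 → 1 (borrow)
  1-1-1 → 1 (borrow)
  1-1-1 → 1 (borrow)
  1-1-1 → 1 (borrow)
  1-1-1 → 1 (borrow)
  0-1-1 → 0 (borrow)
  0-1-1 → 0 (borrow)
  0-1-1 → 0 (borrow)
  1-0-1 → 0
  0-1 → 1 (borrow)
  0-0-1 → 1 (borrow)
  1-1-1 → 1 (borrow)
  1-0-1 → 0
  1-1 → 0
  1-0 → 1
  0-1 → 1 (borrow)
  0-0-1 → 1 (borrow)
  1-0-1 → 0
  0-1 → 1 (borrow)
  0-1-1 → 0 (borrow)
  0-0-1 → 1 (borrow)
  0-1-1 → 0 (borrow)
  0-1-1 → 0 (borrow)
  1-0-1 → 0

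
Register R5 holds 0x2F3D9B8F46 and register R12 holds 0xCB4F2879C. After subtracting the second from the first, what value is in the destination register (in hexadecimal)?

Subtract column by column in base 16:
  6-C → A (borrow)
  4-9-1 → A (borrow)
  F-7-1 → 7
  8-8 → 0
  B-2 → 9
  9-F → A (borrow)
  D-4-1 → 8
  3-B → 8 (borrow)
  F-C-1 → 2
  2-0 → 2

0x2288A907AA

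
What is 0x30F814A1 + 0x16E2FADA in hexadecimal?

Add column by column in base 16, right to left:
  1+A = B
  A+D = 7 carry 1
  4+A+1 = F
  1+F = 0 carry 1
  8+2+1 = B
  F+E = D carry 1
  0+6+1 = 7
  3+1 = 4

0x47DB0F7B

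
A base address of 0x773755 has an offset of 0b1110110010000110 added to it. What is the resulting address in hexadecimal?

0x7823db

0b1110110010000110 = 0xec86 in hexadecimal.
Add column by column in base 16, right to left:
  5+6 = b
  5+8 = d
  7+c = 3 carry 1
  3+e+1 = 2 carry 1
  7+0+1 = 8
  7+0 = 7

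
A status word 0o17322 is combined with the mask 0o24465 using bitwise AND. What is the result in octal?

AND each oct digit independently (no carries):
  1&2=0, 7&4=4, 3&4=0, 2&6=2, 2&5=0

0o04020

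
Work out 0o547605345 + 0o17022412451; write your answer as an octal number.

0o17572220016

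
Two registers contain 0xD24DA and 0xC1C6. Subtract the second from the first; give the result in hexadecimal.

Subtract column by column in base 16:
  A-6 → 4
  D-C → 1
  4-1 → 3
  2-C → 6 (borrow)
  D-0-1 → C

0xC6314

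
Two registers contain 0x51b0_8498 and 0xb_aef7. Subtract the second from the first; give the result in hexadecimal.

Subtract column by column in base 16:
  8-7 → 1
  9-f → a (borrow)
  4-e-1 → 5 (borrow)
  8-a-1 → d (borrow)
  0-b-1 → 4 (borrow)
  b-0-1 → a
  1-0 → 1
  5-0 → 5

0x51a4d5a1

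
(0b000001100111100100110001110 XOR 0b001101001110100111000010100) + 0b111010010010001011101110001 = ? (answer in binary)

0b1000110111011001111100001011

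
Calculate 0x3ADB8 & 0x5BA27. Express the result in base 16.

0x1A820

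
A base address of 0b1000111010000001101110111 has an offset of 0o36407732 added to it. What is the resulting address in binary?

0o36407732 = 0b11110100000111111011010 in binary.
Add column by column in base 2, right to left:
  1+0 = 1
  1+1 = 0 carry 1
  1+0+1 = 0 carry 1
  0+1+1 = 0 carry 1
  1+1+1 = 1 carry 1
  1+0+1 = 0 carry 1
  1+1+1 = 1 carry 1
  0+1+1 = 0 carry 1
  1+1+1 = 1 carry 1
  1+1+1 = 1 carry 1
  0+1+1 = 0 carry 1
  0+1+1 = 0 carry 1
  0+0+1 = 1
  0+0 = 0
  0+0 = 0
  0+0 = 0
  1+0 = 1
  0+1 = 1
  1+0 = 1
  1+1 = 0 carry 1
  1+1+1 = 1 carry 1
  0+1+1 = 0 carry 1
  0+1+1 = 0 carry 1
  0+0+1 = 1
  1+0 = 1

0b1100101110001001101010001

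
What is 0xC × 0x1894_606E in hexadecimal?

0x126F48528

Multiply each base-16 digit by 12, carrying:
  E×12 = 168 → write 8 carry 10
  6×12+10 = 82 → write 2 carry 5
  0×12+5 = 5 → write 5
  6×12 = 72 → write 8 carry 4
  4×12+4 = 52 → write 4 carry 3
  9×12+3 = 111 → write F carry 6
  8×12+6 = 102 → write 6 carry 6
  1×12+6 = 18 → write 2 carry 1
  remaining carry: 1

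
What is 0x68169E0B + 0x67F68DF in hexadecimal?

0x6E9606EA

Add column by column in base 16, right to left:
  B+F = A carry 1
  0+D+1 = E
  E+8 = 6 carry 1
  9+6+1 = 0 carry 1
  6+F+1 = 6 carry 1
  1+7+1 = 9
  8+6 = E
  6+0 = 6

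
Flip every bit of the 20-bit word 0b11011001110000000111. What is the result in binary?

Invert each bit: 11011001110000000111 → 00100110001111111000.

0b00100110001111111000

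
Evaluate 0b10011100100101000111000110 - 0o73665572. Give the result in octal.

0b10011100100101000111000110 = 0o234450706 in octal.
Subtract column by column in base 8:
  6-2 → 4
  0-7 → 1 (borrow)
  7-5-1 → 1
  0-5 → 3 (borrow)
  5-6-1 → 6 (borrow)
  4-6-1 → 5 (borrow)
  4-3-1 → 0
  3-7 → 4 (borrow)
  2-0-1 → 1

0o140563114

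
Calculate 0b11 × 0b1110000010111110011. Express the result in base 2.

0b101010001000111011001

Multiply each base-2 digit by 3, carrying:
  1×3 = 3 → write 1 carry 1
  1×3+1 = 4 → write 0 carry 2
  0×3+2 = 2 → write 0 carry 1
  0×3+1 = 1 → write 1
  1×3 = 3 → write 1 carry 1
  1×3+1 = 4 → write 0 carry 2
  1×3+2 = 5 → write 1 carry 2
  1×3+2 = 5 → write 1 carry 2
  1×3+2 = 5 → write 1 carry 2
  0×3+2 = 2 → write 0 carry 1
  1×3+1 = 4 → write 0 carry 2
  0×3+2 = 2 → write 0 carry 1
  0×3+1 = 1 → write 1
  0×3 = 0 → write 0
  0×3 = 0 → write 0
  0×3 = 0 → write 0
  1×3 = 3 → write 1 carry 1
  1×3+1 = 4 → write 0 carry 2
  1×3+2 = 5 → write 1 carry 2
  remaining carry: 10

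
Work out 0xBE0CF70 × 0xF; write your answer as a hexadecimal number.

Multiply each base-16 digit by 15, carrying:
  0×15 = 0 → write 0
  7×15 = 105 → write 9 carry 6
  F×15+6 = 231 → write 7 carry 14
  C×15+14 = 194 → write 2 carry 12
  0×15+12 = 12 → write C
  E×15 = 210 → write 2 carry 13
  B×15+13 = 178 → write 2 carry 11
  remaining carry: B

0xB22C2790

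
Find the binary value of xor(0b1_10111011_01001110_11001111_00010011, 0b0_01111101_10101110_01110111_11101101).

XOR bit by bit (1 where the bits differ):
  110111011010011101100111100010011
^ 001111101101011100111011111101101
= 111000110111000001011100011111110

0b111000110111000001011100011111110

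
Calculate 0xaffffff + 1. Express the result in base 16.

0xb000000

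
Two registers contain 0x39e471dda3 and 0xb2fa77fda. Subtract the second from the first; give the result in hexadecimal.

Subtract column by column in base 16:
  3-a → 9 (borrow)
  a-d-1 → c (borrow)
  d-f-1 → d (borrow)
  d-7-1 → 5
  1-7 → a (borrow)
  7-a-1 → c (borrow)
  4-f-1 → 4 (borrow)
  e-2-1 → b
  9-b → e (borrow)
  3-0-1 → 2

0x2eb4ca5dc9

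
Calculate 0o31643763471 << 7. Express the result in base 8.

0o6350774716200

7 bits is not a whole number of base-8 digits; in binary: 11001110100011111110011100111001 << 7 = 110011101000111111100111001110010000000.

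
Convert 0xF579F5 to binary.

Expand each hex digit to 4 bits: F=1111 5=0101 7=0111 9=1001 F=1111 5=0101.

0b111101010111100111110101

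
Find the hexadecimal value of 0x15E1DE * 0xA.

0xDAD2AC

Multiply each base-16 digit by 10, carrying:
  E×10 = 140 → write C carry 8
  D×10+8 = 138 → write A carry 8
  1×10+8 = 18 → write 2 carry 1
  E×10+1 = 141 → write D carry 8
  5×10+8 = 58 → write A carry 3
  1×10+3 = 13 → write D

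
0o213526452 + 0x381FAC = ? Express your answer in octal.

0o231546326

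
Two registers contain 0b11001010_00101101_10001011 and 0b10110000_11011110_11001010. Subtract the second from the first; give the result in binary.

0b110010100111011000001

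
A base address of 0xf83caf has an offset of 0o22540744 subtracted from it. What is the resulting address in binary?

0b101011010111101011001011

0xf83caf = 0b111110000011110010101111 in binary.
0o22540744 = 0b10010101100000111100100 in binary.
Subtract column by column in base 2:
  1-0 → 1
  1-0 → 1
  1-1 → 0
  1-0 → 1
  0-0 → 0
  1-1 → 0
  0-1 → 1 (borrow)
  1-1-1 → 1 (borrow)
  0-1-1 → 0 (borrow)
  0-0-1 → 1 (borrow)
  1-0-1 → 0
  1-0 → 1
  1-0 → 1
  1-0 → 1
  0-1 → 1 (borrow)
  0-1-1 → 0 (borrow)
  0-0-1 → 1 (borrow)
  0-1-1 → 0 (borrow)
  0-0-1 → 1 (borrow)
  1-1-1 → 1 (borrow)
  1-0-1 → 0
  1-0 → 1
  1-1 → 0
  1-0 → 1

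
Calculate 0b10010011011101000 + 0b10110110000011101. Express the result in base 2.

Add column by column in base 2, right to left:
  0+1 = 1
  0+0 = 0
  0+1 = 1
  1+1 = 0 carry 1
  0+1+1 = 0 carry 1
  1+0+1 = 0 carry 1
  1+0+1 = 0 carry 1
  1+0+1 = 0 carry 1
  0+0+1 = 1
  1+0 = 1
  1+1 = 0 carry 1
  0+1+1 = 0 carry 1
  0+0+1 = 1
  1+1 = 0 carry 1
  0+1+1 = 0 carry 1
  0+0+1 = 1
  1+1 = 0 carry 1
  final carry 1

0b101001001100000101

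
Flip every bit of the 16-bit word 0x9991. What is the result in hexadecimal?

Each hex digit d becomes F−d:
  9→6, 9→6, 9→6, 1→E

0x666E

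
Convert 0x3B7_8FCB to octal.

0o355707713

Expand each hex digit to 4 bits: 3=0011 B=1011 7=0111 8=1000 F=1111 C=1100 B=1011.
Group the bits in threes: 011 101 101 111 000 111 111 001 011 → 355707713.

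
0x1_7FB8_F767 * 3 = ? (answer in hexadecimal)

Multiply each base-16 digit by 3, carrying:
  7×3 = 21 → write 5 carry 1
  6×3+1 = 19 → write 3 carry 1
  7×3+1 = 22 → write 6 carry 1
  F×3+1 = 46 → write E carry 2
  8×3+2 = 26 → write A carry 1
  B×3+1 = 34 → write 2 carry 2
  F×3+2 = 47 → write F carry 2
  7×3+2 = 23 → write 7 carry 1
  1×3+1 = 4 → write 4

0x47F2AE635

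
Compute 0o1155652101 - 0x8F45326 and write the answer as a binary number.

0b110000110000000100011011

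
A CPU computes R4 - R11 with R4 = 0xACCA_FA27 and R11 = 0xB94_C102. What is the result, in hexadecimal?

0xA1363925

Subtract column by column in base 16:
  7-2 → 5
  2-0 → 2
  A-1 → 9
  F-C → 3
  A-4 → 6
  C-9 → 3
  C-B → 1
  A-0 → A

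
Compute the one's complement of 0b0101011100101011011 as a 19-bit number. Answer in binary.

0b1010100011010100100

Invert each bit: 0101011100101011011 → 1010100011010100100.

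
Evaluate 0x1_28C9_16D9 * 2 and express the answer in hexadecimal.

Multiply each base-16 digit by 2, carrying:
  9×2 = 18 → write 2 carry 1
  D×2+1 = 27 → write B carry 1
  6×2+1 = 13 → write D
  1×2 = 2 → write 2
  9×2 = 18 → write 2 carry 1
  C×2+1 = 25 → write 9 carry 1
  8×2+1 = 17 → write 1 carry 1
  2×2+1 = 5 → write 5
  1×2 = 2 → write 2

0x251922DB2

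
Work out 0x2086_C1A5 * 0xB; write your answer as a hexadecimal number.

Multiply each base-16 digit by 11, carrying:
  5×11 = 55 → write 7 carry 3
  A×11+3 = 113 → write 1 carry 7
  1×11+7 = 18 → write 2 carry 1
  C×11+1 = 133 → write 5 carry 8
  6×11+8 = 74 → write A carry 4
  8×11+4 = 92 → write C carry 5
  0×11+5 = 5 → write 5
  2×11 = 22 → write 6 carry 1
  remaining carry: 1

0x165CA5217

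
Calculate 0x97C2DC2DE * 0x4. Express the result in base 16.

0x25F0B70B78

Multiply each base-16 digit by 4, carrying:
  E×4 = 56 → write 8 carry 3
  D×4+3 = 55 → write 7 carry 3
  2×4+3 = 11 → write B
  C×4 = 48 → write 0 carry 3
  D×4+3 = 55 → write 7 carry 3
  2×4+3 = 11 → write B
  C×4 = 48 → write 0 carry 3
  7×4+3 = 31 → write F carry 1
  9×4+1 = 37 → write 5 carry 2
  remaining carry: 2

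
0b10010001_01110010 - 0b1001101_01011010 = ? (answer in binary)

0b100010000011000

Subtract column by column in base 2:
  0-0 → 0
  1-1 → 0
  0-0 → 0
  0-1 → 1 (borrow)
  1-1-1 → 1 (borrow)
  1-0-1 → 0
  1-1 → 0
  0-0 → 0
  1-1 → 0
  0-0 → 0
  0-1 → 1 (borrow)
  0-1-1 → 0 (borrow)
  1-0-1 → 0
  0-0 → 0
  0-1 → 1 (borrow)
  1-0-1 → 0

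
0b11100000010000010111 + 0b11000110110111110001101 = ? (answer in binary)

0b11100010111001110100100

Add column by column in base 2, right to left:
  1+1 = 0 carry 1
  1+0+1 = 0 carry 1
  1+1+1 = 1 carry 1
  0+1+1 = 0 carry 1
  1+0+1 = 0 carry 1
  0+0+1 = 1
  0+0 = 0
  0+1 = 1
  0+1 = 1
  0+1 = 1
  1+1 = 0 carry 1
  0+1+1 = 0 carry 1
  0+0+1 = 1
  0+1 = 1
  0+1 = 1
  0+0 = 0
  0+1 = 1
  1+1 = 0 carry 1
  1+0+1 = 0 carry 1
  1+0+1 = 0 carry 1
  0+0+1 = 1
  0+1 = 1
  0+1 = 1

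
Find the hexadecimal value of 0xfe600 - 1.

0xfe5ff

The trailing 2 digits are 0, so subtracting 1 borrows through: they become F and the next digit up decrements.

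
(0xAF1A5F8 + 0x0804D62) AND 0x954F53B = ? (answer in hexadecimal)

Add column by column in base 16, right to left:
  8+2 = A
  F+6 = 5 carry 1
  5+D+1 = 3 carry 1
  A+4+1 = F
  1+0 = 1
  F+8 = 7 carry 1
  A+0+1 = B
Sum = 0xB71F35A; now AND with 0x954F53B:
  B&9=9, 7&5=5, 1&4=0, F&F=F, 3&5=1, 5&3=1, A&B=A

0x950F11A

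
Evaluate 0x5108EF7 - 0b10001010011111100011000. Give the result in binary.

0x5108EF7 = 0b101000100001000111011110111 in binary.
Subtract column by column in base 2:
  1-0 → 1
  1-0 → 1
  1-0 → 1
  0-1 → 1 (borrow)
  1-1-1 → 1 (borrow)
  1-0-1 → 0
  1-0 → 1
  1-0 → 1
  0-1 → 1 (borrow)
  1-1-1 → 1 (borrow)
  1-1-1 → 1 (borrow)
  1-1-1 → 1 (borrow)
  0-1-1 → 0 (borrow)
  0-1-1 → 0 (borrow)
  0-0-1 → 1 (borrow)
  1-0-1 → 0
  0-1 → 1 (borrow)
  0-0-1 → 1 (borrow)
  0-1-1 → 0 (borrow)
  0-0-1 → 1 (borrow)
  1-0-1 → 0
  0-0 → 0
  0-1 → 1 (borrow)
  0-0-1 → 1 (borrow)
  1-0-1 → 0
  0-0 → 0
  1-0 → 1

0b100110010110100111111011111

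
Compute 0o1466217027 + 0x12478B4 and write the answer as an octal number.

0o1577313313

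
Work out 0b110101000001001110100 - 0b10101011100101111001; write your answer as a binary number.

Subtract column by column in base 2:
  0-1 → 1 (borrow)
  0-0-1 → 1 (borrow)
  1-0-1 → 0
  0-1 → 1 (borrow)
  1-1-1 → 1 (borrow)
  1-1-1 → 1 (borrow)
  1-1-1 → 1 (borrow)
  0-0-1 → 1 (borrow)
  0-1-1 → 0 (borrow)
  1-0-1 → 0
  0-0 → 0
  0-1 → 1 (borrow)
  0-1-1 → 0 (borrow)
  0-1-1 → 0 (borrow)
  0-0-1 → 1 (borrow)
  1-1-1 → 1 (borrow)
  0-0-1 → 1 (borrow)
  1-1-1 → 1 (borrow)
  0-0-1 → 1 (borrow)
  1-1-1 → 1 (borrow)
  1-0-1 → 0

0b11111100100011111011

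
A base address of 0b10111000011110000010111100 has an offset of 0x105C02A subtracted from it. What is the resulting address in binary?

0b1110111000010000010010010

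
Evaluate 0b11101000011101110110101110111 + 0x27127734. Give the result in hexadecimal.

0x442164AB

0b11101000011101110110101110111 = 0x1D0EED77 in hexadecimal.
Add column by column in base 16, right to left:
  7+4 = B
  7+3 = A
  D+7 = 4 carry 1
  E+7+1 = 6 carry 1
  E+2+1 = 1 carry 1
  0+1+1 = 2
  D+7 = 4 carry 1
  1+2+1 = 4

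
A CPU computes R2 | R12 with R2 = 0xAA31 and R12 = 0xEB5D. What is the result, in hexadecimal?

OR each hex digit independently (no carries):
  A|E=E, A|B=B, 3|5=7, 1|D=D

0xEB7D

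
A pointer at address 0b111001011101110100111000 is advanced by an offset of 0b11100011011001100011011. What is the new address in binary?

Add column by column in base 2, right to left:
  0+1 = 1
  0+1 = 1
  0+0 = 0
  1+1 = 0 carry 1
  1+1+1 = 1 carry 1
  1+0+1 = 0 carry 1
  0+0+1 = 1
  0+0 = 0
  1+1 = 0 carry 1
  0+1+1 = 0 carry 1
  1+0+1 = 0 carry 1
  1+0+1 = 0 carry 1
  1+1+1 = 1 carry 1
  0+1+1 = 0 carry 1
  1+0+1 = 0 carry 1
  1+1+1 = 1 carry 1
  1+1+1 = 1 carry 1
  0+0+1 = 1
  1+0 = 1
  0+0 = 0
  0+1 = 1
  1+1 = 0 carry 1
  1+1+1 = 1 carry 1
  1+0+1 = 0 carry 1
  final carry 1

0b1010101111001000001010011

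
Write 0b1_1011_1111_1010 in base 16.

0x1bfa

Group the bits into nibbles: 0001 1011 1111 1010 → 1bfa.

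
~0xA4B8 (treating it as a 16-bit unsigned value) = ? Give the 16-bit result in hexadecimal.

Each hex digit d becomes F−d:
  A→5, 4→B, B→4, 8→7

0x5B47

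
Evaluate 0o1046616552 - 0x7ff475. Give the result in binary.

0o1046616552 = 0b1000100110110001110101101010 in binary.
0x7ff475 = 0b11111111111010001110101 in binary.
Subtract column by column in base 2:
  0-1 → 1 (borrow)
  1-0-1 → 0
  0-1 → 1 (borrow)
  1-0-1 → 0
  0-1 → 1 (borrow)
  1-1-1 → 1 (borrow)
  1-1-1 → 1 (borrow)
  0-0-1 → 1 (borrow)
  1-0-1 → 0
  0-0 → 0
  1-1 → 0
  1-0 → 1
  1-1 → 0
  0-1 → 1 (borrow)
  0-1-1 → 0 (borrow)
  0-1-1 → 0 (borrow)
  1-1-1 → 1 (borrow)
  1-1-1 → 1 (borrow)
  0-1-1 → 0 (borrow)
  1-1-1 → 1 (borrow)
  1-1-1 → 1 (borrow)
  0-1-1 → 0 (borrow)
  0-1-1 → 0 (borrow)
  1-0-1 → 0
  0-0 → 0
  0-0 → 0
  0-0 → 0
  1-0 → 1

0b1000000110110010100011110101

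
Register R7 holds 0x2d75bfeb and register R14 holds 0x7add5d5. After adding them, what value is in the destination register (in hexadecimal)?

Add column by column in base 16, right to left:
  b+5 = 0 carry 1
  e+d+1 = c carry 1
  f+5+1 = 5 carry 1
  b+d+1 = 9 carry 1
  5+d+1 = 3 carry 1
  7+a+1 = 2 carry 1
  d+7+1 = 5 carry 1
  2+0+1 = 3

0x352395c0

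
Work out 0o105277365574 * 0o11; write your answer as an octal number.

0o1160273243534

Multiply each base-8 digit by 9, carrying:
  4×9 = 36 → write 4 carry 4
  7×9+4 = 67 → write 3 carry 8
  5×9+8 = 53 → write 5 carry 6
  5×9+6 = 51 → write 3 carry 6
  6×9+6 = 60 → write 4 carry 7
  3×9+7 = 34 → write 2 carry 4
  7×9+4 = 67 → write 3 carry 8
  7×9+8 = 71 → write 7 carry 8
  2×9+8 = 26 → write 2 carry 3
  5×9+3 = 48 → write 0 carry 6
  0×9+6 = 6 → write 6
  1×9 = 9 → write 1 carry 1
  remaining carry: 1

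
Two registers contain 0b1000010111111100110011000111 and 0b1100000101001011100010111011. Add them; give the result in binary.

0b10100011101001000010110000010

Add column by column in base 2, right to left:
  1+1 = 0 carry 1
  1+1+1 = 1 carry 1
  1+0+1 = 0 carry 1
  0+1+1 = 0 carry 1
  0+1+1 = 0 carry 1
  0+1+1 = 0 carry 1
  1+0+1 = 0 carry 1
  1+1+1 = 1 carry 1
  0+0+1 = 1
  0+0 = 0
  1+0 = 1
  1+1 = 0 carry 1
  0+1+1 = 0 carry 1
  0+1+1 = 0 carry 1
  1+0+1 = 0 carry 1
  1+1+1 = 1 carry 1
  1+0+1 = 0 carry 1
  1+0+1 = 0 carry 1
  1+1+1 = 1 carry 1
  1+0+1 = 0 carry 1
  1+1+1 = 1 carry 1
  0+0+1 = 1
  1+0 = 1
  0+0 = 0
  0+0 = 0
  0+0 = 0
  0+1 = 1
  1+1 = 0 carry 1
  final carry 1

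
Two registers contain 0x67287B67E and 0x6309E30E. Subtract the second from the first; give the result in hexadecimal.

Subtract column by column in base 16:
  E-E → 0
  7-0 → 7
  6-3 → 3
  B-E → D (borrow)
  7-9-1 → D (borrow)
  8-0-1 → 7
  2-3 → F (borrow)
  7-6-1 → 0
  6-0 → 6

0x60F7DD370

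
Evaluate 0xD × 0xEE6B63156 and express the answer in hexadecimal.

0xC1B740815E

Multiply each base-16 digit by 13, carrying:
  6×13 = 78 → write E carry 4
  5×13+4 = 69 → write 5 carry 4
  1×13+4 = 17 → write 1 carry 1
  3×13+1 = 40 → write 8 carry 2
  6×13+2 = 80 → write 0 carry 5
  B×13+5 = 148 → write 4 carry 9
  6×13+9 = 87 → write 7 carry 5
  E×13+5 = 187 → write B carry 11
  E×13+11 = 193 → write 1 carry 12
  remaining carry: C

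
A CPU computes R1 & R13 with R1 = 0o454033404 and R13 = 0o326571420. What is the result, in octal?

AND each oct digit independently (no carries):
  4&3=0, 5&2=0, 4&6=4, 0&5=0, 3&7=3, 3&1=1, 4&4=4, 0&2=0, 4&0=0

0o004031400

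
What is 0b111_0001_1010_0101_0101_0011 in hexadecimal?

0x71A553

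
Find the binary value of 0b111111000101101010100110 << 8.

Left shift by 8: append 8 zero bits.

0b11111100010110101010011000000000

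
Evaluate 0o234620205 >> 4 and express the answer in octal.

4 bits is not a whole number of base-8 digits; in binary: 10011100110010000010000101 >> 4 = 1001110011001000001000.

0o11631010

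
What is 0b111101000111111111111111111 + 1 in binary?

0b111101001000000000000000000

The trailing 18 digits are 1 (max in base 2), so adding 1 cascades: they roll to 0 and the next digit up increments.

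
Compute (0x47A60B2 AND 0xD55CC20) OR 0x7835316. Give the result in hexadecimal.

0x47A60B2 AND 0xD55CC20 = 0x4504020.
Then OR with 0x7835316.

0x7D35336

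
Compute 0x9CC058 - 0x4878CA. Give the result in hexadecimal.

0x54478E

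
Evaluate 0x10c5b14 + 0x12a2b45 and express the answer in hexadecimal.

0x2368659

Add column by column in base 16, right to left:
  4+5 = 9
  1+4 = 5
  b+b = 6 carry 1
  5+2+1 = 8
  c+a = 6 carry 1
  0+2+1 = 3
  1+1 = 2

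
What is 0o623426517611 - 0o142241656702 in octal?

0o461164640707

Subtract column by column in base 8:
  1-2 → 7 (borrow)
  1-0-1 → 0
  6-7 → 7 (borrow)
  7-6-1 → 0
  1-5 → 4 (borrow)
  5-6-1 → 6 (borrow)
  6-1-1 → 4
  2-4 → 6 (borrow)
  4-2-1 → 1
  3-2 → 1
  2-4 → 6 (borrow)
  6-1-1 → 4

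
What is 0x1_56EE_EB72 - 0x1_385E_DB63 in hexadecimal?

0x1E90100F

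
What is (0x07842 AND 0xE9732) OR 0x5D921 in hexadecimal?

0x5D923

0x07842 AND 0xE9732 = 0x01002.
Then OR with 0x5D921.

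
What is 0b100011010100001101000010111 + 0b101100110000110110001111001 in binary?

0b1010000000101000011010010000

Add column by column in base 2, right to left:
  1+1 = 0 carry 1
  1+0+1 = 0 carry 1
  1+0+1 = 0 carry 1
  0+1+1 = 0 carry 1
  1+1+1 = 1 carry 1
  0+1+1 = 0 carry 1
  0+1+1 = 0 carry 1
  0+0+1 = 1
  0+0 = 0
  1+0 = 1
  0+1 = 1
  1+1 = 0 carry 1
  1+0+1 = 0 carry 1
  0+1+1 = 0 carry 1
  0+1+1 = 0 carry 1
  0+0+1 = 1
  0+0 = 0
  1+0 = 1
  0+0 = 0
  1+1 = 0 carry 1
  0+1+1 = 0 carry 1
  1+0+1 = 0 carry 1
  1+0+1 = 0 carry 1
  0+1+1 = 0 carry 1
  0+1+1 = 0 carry 1
  0+0+1 = 1
  1+1 = 0 carry 1
  final carry 1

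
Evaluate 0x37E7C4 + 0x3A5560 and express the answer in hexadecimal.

0x723D24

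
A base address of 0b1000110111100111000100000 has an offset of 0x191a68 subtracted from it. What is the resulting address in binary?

0b1000000101011001110111000

0x191a68 = 0b110010001101001101000 in binary.
Subtract column by column in base 2:
  0-0 → 0
  0-0 → 0
  0-0 → 0
  0-1 → 1 (borrow)
  0-0-1 → 1 (borrow)
  1-1-1 → 1 (borrow)
  0-1-1 → 0 (borrow)
  0-0-1 → 1 (borrow)
  0-0-1 → 1 (borrow)
  1-1-1 → 1 (borrow)
  1-0-1 → 0
  1-1 → 0
  0-1 → 1 (borrow)
  0-0-1 → 1 (borrow)
  1-0-1 → 0
  1-0 → 1
  1-1 → 0
  1-0 → 1
  0-0 → 0
  1-1 → 0
  1-1 → 0
  0-0 → 0
  0-0 → 0
  0-0 → 0
  1-0 → 1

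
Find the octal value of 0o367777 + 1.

The trailing 4 digits are 7 (max in base 8), so adding 1 cascades: they roll to 0 and the next digit up increments.

0o370000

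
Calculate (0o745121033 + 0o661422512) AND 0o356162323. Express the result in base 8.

Add column by column in base 8, right to left:
  3+2 = 5
  3+1 = 4
  0+5 = 5
  1+2 = 3
  2+2 = 4
  1+4 = 5
  5+1 = 6
  4+6 = 2 carry 1
  7+6+1 = 6 carry 1
  final carry 1
Sum = 0o1626543545; now AND with 0o356162323:
  1&0=0, 6&3=2, 2&5=0, 6&6=6, 5&1=1, 4&6=4, 3&2=2, 5&3=1, 4&2=0, 5&3=1

0o206142101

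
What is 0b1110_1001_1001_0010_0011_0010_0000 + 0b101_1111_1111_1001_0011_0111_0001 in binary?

0b10100100110001011011010010001

Add column by column in base 2, right to left:
  0+1 = 1
  0+0 = 0
  0+0 = 0
  0+0 = 0
  0+1 = 1
  1+1 = 0 carry 1
  0+1+1 = 0 carry 1
  0+0+1 = 1
  1+1 = 0 carry 1
  1+1+1 = 1 carry 1
  0+0+1 = 1
  0+0 = 0
  0+1 = 1
  1+0 = 1
  0+0 = 0
  0+1 = 1
  1+1 = 0 carry 1
  0+1+1 = 0 carry 1
  0+1+1 = 0 carry 1
  1+1+1 = 1 carry 1
  1+1+1 = 1 carry 1
  0+1+1 = 0 carry 1
  0+1+1 = 0 carry 1
  1+1+1 = 1 carry 1
  0+1+1 = 0 carry 1
  1+0+1 = 0 carry 1
  1+1+1 = 1 carry 1
  1+0+1 = 0 carry 1
  final carry 1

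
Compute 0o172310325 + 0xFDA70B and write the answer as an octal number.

0xFDA70B = 0o77323413 in octal.
Add column by column in base 8, right to left:
  5+3 = 0 carry 1
  2+1+1 = 4
  3+4 = 7
  0+3 = 3
  1+2 = 3
  3+3 = 6
  2+7 = 1 carry 1
  7+7+1 = 7 carry 1
  1+0+1 = 2

0o271633740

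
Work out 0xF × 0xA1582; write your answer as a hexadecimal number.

0x97429E

Multiply each base-16 digit by 15, carrying:
  2×15 = 30 → write E carry 1
  8×15+1 = 121 → write 9 carry 7
  5×15+7 = 82 → write 2 carry 5
  1×15+5 = 20 → write 4 carry 1
  A×15+1 = 151 → write 7 carry 9
  remaining carry: 9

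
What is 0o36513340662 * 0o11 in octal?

0o423646747502

Multiply each base-8 digit by 9, carrying:
  2×9 = 18 → write 2 carry 2
  6×9+2 = 56 → write 0 carry 7
  6×9+7 = 61 → write 5 carry 7
  0×9+7 = 7 → write 7
  4×9 = 36 → write 4 carry 4
  3×9+4 = 31 → write 7 carry 3
  3×9+3 = 30 → write 6 carry 3
  1×9+3 = 12 → write 4 carry 1
  5×9+1 = 46 → write 6 carry 5
  6×9+5 = 59 → write 3 carry 7
  3×9+7 = 34 → write 2 carry 4
  remaining carry: 4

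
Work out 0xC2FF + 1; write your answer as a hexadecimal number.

0xC300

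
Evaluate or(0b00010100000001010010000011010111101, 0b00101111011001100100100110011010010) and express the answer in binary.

OR bit by bit (1 where either bit is 1):
  00010100000001010010000011010111101
| 00101111011001100100100110011010010
= 00111111011001110110100111011111111

0b00111111011001110110100111011111111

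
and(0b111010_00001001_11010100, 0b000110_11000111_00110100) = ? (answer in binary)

0b0000100000000100010100

AND bit by bit (1 only where both bits are 1):
  1110100000100111010100
& 0001101100011100110100
= 0000100000000100010100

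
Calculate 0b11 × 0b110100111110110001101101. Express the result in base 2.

0b10011110111100010101000111

Multiply each base-2 digit by 3, carrying:
  1×3 = 3 → write 1 carry 1
  0×3+1 = 1 → write 1
  1×3 = 3 → write 1 carry 1
  1×3+1 = 4 → write 0 carry 2
  0×3+2 = 2 → write 0 carry 1
  1×3+1 = 4 → write 0 carry 2
  1×3+2 = 5 → write 1 carry 2
  0×3+2 = 2 → write 0 carry 1
  0×3+1 = 1 → write 1
  0×3 = 0 → write 0
  1×3 = 3 → write 1 carry 1
  1×3+1 = 4 → write 0 carry 2
  0×3+2 = 2 → write 0 carry 1
  1×3+1 = 4 → write 0 carry 2
  1×3+2 = 5 → write 1 carry 2
  1×3+2 = 5 → write 1 carry 2
  1×3+2 = 5 → write 1 carry 2
  1×3+2 = 5 → write 1 carry 2
  0×3+2 = 2 → write 0 carry 1
  0×3+1 = 1 → write 1
  1×3 = 3 → write 1 carry 1
  0×3+1 = 1 → write 1
  1×3 = 3 → write 1 carry 1
  1×3+1 = 4 → write 0 carry 2
  remaining carry: 10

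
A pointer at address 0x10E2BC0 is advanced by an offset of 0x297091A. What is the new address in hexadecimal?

Add column by column in base 16, right to left:
  0+A = A
  C+1 = D
  B+9 = 4 carry 1
  2+0+1 = 3
  E+7 = 5 carry 1
  0+9+1 = A
  1+2 = 3

0x3A534DA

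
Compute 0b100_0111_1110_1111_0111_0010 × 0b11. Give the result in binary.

0b110101111100111001010110

Multiply each base-2 digit by 3, carrying:
  0×3 = 0 → write 0
  1×3 = 3 → write 1 carry 1
  0×3+1 = 1 → write 1
  0×3 = 0 → write 0
  1×3 = 3 → write 1 carry 1
  1×3+1 = 4 → write 0 carry 2
  1×3+2 = 5 → write 1 carry 2
  0×3+2 = 2 → write 0 carry 1
  1×3+1 = 4 → write 0 carry 2
  1×3+2 = 5 → write 1 carry 2
  1×3+2 = 5 → write 1 carry 2
  1×3+2 = 5 → write 1 carry 2
  0×3+2 = 2 → write 0 carry 1
  1×3+1 = 4 → write 0 carry 2
  1×3+2 = 5 → write 1 carry 2
  1×3+2 = 5 → write 1 carry 2
  1×3+2 = 5 → write 1 carry 2
  1×3+2 = 5 → write 1 carry 2
  1×3+2 = 5 → write 1 carry 2
  0×3+2 = 2 → write 0 carry 1
  0×3+1 = 1 → write 1
  0×3 = 0 → write 0
  1×3 = 3 → write 1 carry 1
  remaining carry: 1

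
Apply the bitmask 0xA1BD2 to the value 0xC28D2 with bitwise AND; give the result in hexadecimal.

0x808D2

AND each hex digit independently (no carries):
  C&A=8, 2&1=0, 8&B=8, D&D=D, 2&2=2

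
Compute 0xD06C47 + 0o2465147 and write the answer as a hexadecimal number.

0xDAD6AE

0o2465147 = 0xA6A67 in hexadecimal.
Add column by column in base 16, right to left:
  7+7 = E
  4+6 = A
  C+A = 6 carry 1
  6+6+1 = D
  0+A = A
  D+0 = D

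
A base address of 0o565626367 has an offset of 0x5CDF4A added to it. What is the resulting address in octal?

0x5CDF4A = 0o27157512 in octal.
Add column by column in base 8, right to left:
  7+2 = 1 carry 1
  6+1+1 = 0 carry 1
  3+5+1 = 1 carry 1
  6+7+1 = 6 carry 1
  2+5+1 = 0 carry 1
  6+1+1 = 0 carry 1
  5+7+1 = 5 carry 1
  6+2+1 = 1 carry 1
  5+0+1 = 6

0o615006101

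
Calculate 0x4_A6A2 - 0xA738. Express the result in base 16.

0x3FF6A

Subtract column by column in base 16:
  2-8 → A (borrow)
  A-3-1 → 6
  6-7 → F (borrow)
  A-A-1 → F (borrow)
  4-0-1 → 3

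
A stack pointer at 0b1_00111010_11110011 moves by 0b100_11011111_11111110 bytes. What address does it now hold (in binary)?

Add column by column in base 2, right to left:
  1+0 = 1
  1+1 = 0 carry 1
  0+1+1 = 0 carry 1
  0+1+1 = 0 carry 1
  1+1+1 = 1 carry 1
  1+1+1 = 1 carry 1
  1+1+1 = 1 carry 1
  1+1+1 = 1 carry 1
  0+1+1 = 0 carry 1
  1+1+1 = 1 carry 1
  0+1+1 = 0 carry 1
  1+1+1 = 1 carry 1
  1+1+1 = 1 carry 1
  1+0+1 = 0 carry 1
  0+1+1 = 0 carry 1
  0+1+1 = 0 carry 1
  1+0+1 = 0 carry 1
  0+0+1 = 1
  0+1 = 1

0b1100001101011110001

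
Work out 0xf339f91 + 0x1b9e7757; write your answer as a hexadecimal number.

Add column by column in base 16, right to left:
  1+7 = 8
  9+5 = e
  f+7 = 6 carry 1
  9+7+1 = 1 carry 1
  3+e+1 = 2 carry 1
  3+9+1 = d
  f+b = a carry 1
  0+1+1 = 2

0x2ad216e8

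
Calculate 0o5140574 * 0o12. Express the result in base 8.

Multiply each base-8 digit by 10, carrying:
  4×10 = 40 → write 0 carry 5
  7×10+5 = 75 → write 3 carry 9
  5×10+9 = 59 → write 3 carry 7
  0×10+7 = 7 → write 7
  4×10 = 40 → write 0 carry 5
  1×10+5 = 15 → write 7 carry 1
  5×10+1 = 51 → write 3 carry 6
  remaining carry: 6

0o63707330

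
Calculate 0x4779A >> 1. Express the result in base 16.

0x23BCD

1 bits is not a whole number of base-16 digits; in binary: 1000111011110011010 >> 1 = 100011101111001101.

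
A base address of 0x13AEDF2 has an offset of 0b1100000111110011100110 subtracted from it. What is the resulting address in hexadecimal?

0x10A710C

0b1100000111110011100110 = 0x307CE6 in hexadecimal.
Subtract column by column in base 16:
  2-6 → C (borrow)
  F-E-1 → 0
  D-C → 1
  E-7 → 7
  A-0 → A
  3-3 → 0
  1-0 → 1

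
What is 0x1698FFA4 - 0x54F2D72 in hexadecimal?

Subtract column by column in base 16:
  4-2 → 2
  A-7 → 3
  F-D → 2
  F-2 → D
  8-F → 9 (borrow)
  9-4-1 → 4
  6-5 → 1
  1-0 → 1

0x1149D232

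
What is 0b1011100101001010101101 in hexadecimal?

Group the bits into nibbles: 0010 1110 0101 0010 1010 1101 → 2E52AD.

0x2E52AD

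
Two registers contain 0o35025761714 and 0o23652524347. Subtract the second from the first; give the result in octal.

0o11153235345

Subtract column by column in base 8:
  4-7 → 5 (borrow)
  1-4-1 → 4 (borrow)
  7-3-1 → 3
  1-4 → 5 (borrow)
  6-2-1 → 3
  7-5 → 2
  5-2 → 3
  2-5 → 5 (borrow)
  0-6-1 → 1 (borrow)
  5-3-1 → 1
  3-2 → 1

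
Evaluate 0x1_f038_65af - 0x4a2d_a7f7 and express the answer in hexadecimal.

Subtract column by column in base 16:
  f-7 → 8
  a-f → b (borrow)
  5-7-1 → d (borrow)
  6-a-1 → b (borrow)
  8-d-1 → a (borrow)
  3-2-1 → 0
  0-a → 6 (borrow)
  f-4-1 → a
  1-0 → 1

0x1a60abdb8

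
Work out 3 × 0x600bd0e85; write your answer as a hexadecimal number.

Multiply each base-16 digit by 3, carrying:
  5×3 = 15 → write f
  8×3 = 24 → write 8 carry 1
  e×3+1 = 43 → write b carry 2
  0×3+2 = 2 → write 2
  d×3 = 39 → write 7 carry 2
  b×3+2 = 35 → write 3 carry 2
  0×3+2 = 2 → write 2
  0×3 = 0 → write 0
  6×3 = 18 → write 2 carry 1
  remaining carry: 1

0x1202372b8f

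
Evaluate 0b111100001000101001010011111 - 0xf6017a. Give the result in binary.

0b110100011100101000100100101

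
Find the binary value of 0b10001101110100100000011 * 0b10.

0b100011011101001000000110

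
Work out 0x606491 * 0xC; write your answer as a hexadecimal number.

Multiply each base-16 digit by 12, carrying:
  1×12 = 12 → write C
  9×12 = 108 → write C carry 6
  4×12+6 = 54 → write 6 carry 3
  6×12+3 = 75 → write B carry 4
  0×12+4 = 4 → write 4
  6×12 = 72 → write 8 carry 4
  remaining carry: 4

0x484B6CC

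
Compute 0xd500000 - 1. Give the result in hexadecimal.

The trailing 5 digits are 0, so subtracting 1 borrows through: they become F and the next digit up decrements.

0xd4fffff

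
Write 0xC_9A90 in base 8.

0o3115220

Expand each hex digit to 4 bits: C=1100 9=1001 A=1010 9=1001 0=0000.
Group the bits in threes: 011 001 001 101 010 010 000 → 3115220.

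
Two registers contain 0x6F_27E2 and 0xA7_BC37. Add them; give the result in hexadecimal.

Add column by column in base 16, right to left:
  2+7 = 9
  E+3 = 1 carry 1
  7+C+1 = 4 carry 1
  2+B+1 = E
  F+7 = 6 carry 1
  6+A+1 = 1 carry 1
  final carry 1

0x116E419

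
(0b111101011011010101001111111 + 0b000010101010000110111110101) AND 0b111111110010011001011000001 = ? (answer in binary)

0b11000001000000

Add column by column in base 2, right to left:
  1+1 = 0 carry 1
  1+0+1 = 0 carry 1
  1+1+1 = 1 carry 1
  1+0+1 = 0 carry 1
  1+1+1 = 1 carry 1
  1+1+1 = 1 carry 1
  1+1+1 = 1 carry 1
  0+1+1 = 0 carry 1
  0+1+1 = 0 carry 1
  1+0+1 = 0 carry 1
  0+1+1 = 0 carry 1
  1+1+1 = 1 carry 1
  0+0+1 = 1
  1+0 = 1
  0+0 = 0
  1+0 = 1
  1+1 = 0 carry 1
  0+0+1 = 1
  1+1 = 0 carry 1
  1+0+1 = 0 carry 1
  0+1+1 = 0 carry 1
  1+0+1 = 0 carry 1
  0+1+1 = 0 carry 1
  1+0+1 = 0 carry 1
  1+0+1 = 0 carry 1
  1+0+1 = 0 carry 1
  1+0+1 = 0 carry 1
  final carry 1
Sum = 0b1000000000101011100001110100; now AND with 0b111111110010011001011000001:
  1000000000101011100001110100
& 0111111110010011001011000001
= 0000000000000011000001000000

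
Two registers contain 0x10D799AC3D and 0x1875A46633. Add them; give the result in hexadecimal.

Add column by column in base 16, right to left:
  D+3 = 0 carry 1
  3+3+1 = 7
  C+6 = 2 carry 1
  A+6+1 = 1 carry 1
  9+4+1 = E
  9+A = 3 carry 1
  7+5+1 = D
  D+7 = 4 carry 1
  0+8+1 = 9
  1+1 = 2

0x294D3E1270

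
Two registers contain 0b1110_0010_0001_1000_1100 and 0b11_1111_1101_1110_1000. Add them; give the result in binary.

Add column by column in base 2, right to left:
  0+0 = 0
  0+0 = 0
  1+0 = 1
  1+1 = 0 carry 1
  0+0+1 = 1
  0+1 = 1
  0+1 = 1
  1+1 = 0 carry 1
  1+1+1 = 1 carry 1
  0+0+1 = 1
  0+1 = 1
  0+1 = 1
  0+1 = 1
  1+1 = 0 carry 1
  0+1+1 = 0 carry 1
  0+1+1 = 0 carry 1
  0+1+1 = 0 carry 1
  1+1+1 = 1 carry 1
  1+0+1 = 0 carry 1
  1+0+1 = 0 carry 1
  final carry 1

0b100100001111101110100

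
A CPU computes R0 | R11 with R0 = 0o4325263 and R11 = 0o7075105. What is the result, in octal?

0o7375367

OR each oct digit independently (no carries):
  4|7=7, 3|0=3, 2|7=7, 5|5=5, 2|1=3, 6|0=6, 3|5=7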